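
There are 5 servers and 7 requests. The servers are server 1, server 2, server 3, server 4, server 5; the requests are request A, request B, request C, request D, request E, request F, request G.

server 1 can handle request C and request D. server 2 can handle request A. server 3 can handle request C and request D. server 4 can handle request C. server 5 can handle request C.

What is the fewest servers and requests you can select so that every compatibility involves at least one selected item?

{server 2, request C, request D} is a vertex cover of size 3: every edge has an endpoint in this set.
No smaller cover exists because server 1–request D, server 2–request A, server 3–request C is a matching of size 3, and a cover must include an endpoint of each of these disjoint edges (König's theorem).

3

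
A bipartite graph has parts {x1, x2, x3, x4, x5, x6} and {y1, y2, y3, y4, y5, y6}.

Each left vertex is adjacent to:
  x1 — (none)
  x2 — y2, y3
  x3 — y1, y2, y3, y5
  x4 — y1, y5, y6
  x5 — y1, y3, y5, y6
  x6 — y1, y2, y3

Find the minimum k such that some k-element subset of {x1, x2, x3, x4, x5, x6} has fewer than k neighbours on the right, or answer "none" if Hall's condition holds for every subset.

1

Take S = {x1}. Its neighbourhood is {}, so |N(S)| = 0 < |S| = 1.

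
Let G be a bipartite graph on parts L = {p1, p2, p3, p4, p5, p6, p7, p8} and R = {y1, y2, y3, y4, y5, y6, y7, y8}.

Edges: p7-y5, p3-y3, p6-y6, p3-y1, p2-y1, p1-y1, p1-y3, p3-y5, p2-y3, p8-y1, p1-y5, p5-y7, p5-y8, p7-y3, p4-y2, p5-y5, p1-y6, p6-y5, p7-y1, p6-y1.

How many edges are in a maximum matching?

6

One maximum matching: p1-y6, p2-y3, p3-y5, p4-y2, p5-y8, p6-y1.
The set {p1, p2, p3, p6, p7, p8} has only 4 neighbours ({y1, y3, y5, y6}), so by Hall's theorem at most 6 of the 8 left vertices can be matched.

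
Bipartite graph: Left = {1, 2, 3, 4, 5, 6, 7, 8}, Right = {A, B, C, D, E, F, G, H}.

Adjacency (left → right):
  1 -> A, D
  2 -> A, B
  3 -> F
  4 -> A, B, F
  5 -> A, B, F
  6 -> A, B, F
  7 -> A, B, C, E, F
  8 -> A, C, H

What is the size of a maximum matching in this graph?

6

A valid assignment of size 6: 1→D, 2→A, 3→F, 4→B, 7→E, 8→C.
The set {2, 3, 4, 5, 6} has only 3 neighbours ({A, B, F}), so by Hall's theorem at most 6 of the 8 left vertices can be matched.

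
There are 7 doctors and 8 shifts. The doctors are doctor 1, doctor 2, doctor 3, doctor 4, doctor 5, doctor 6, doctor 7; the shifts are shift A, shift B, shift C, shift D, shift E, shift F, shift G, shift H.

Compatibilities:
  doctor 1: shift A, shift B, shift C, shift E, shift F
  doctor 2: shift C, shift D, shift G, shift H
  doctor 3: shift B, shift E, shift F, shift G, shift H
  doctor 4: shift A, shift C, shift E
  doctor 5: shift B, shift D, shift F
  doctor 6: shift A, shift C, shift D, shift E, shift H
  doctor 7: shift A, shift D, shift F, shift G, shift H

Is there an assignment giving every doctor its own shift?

A valid assignment of size 7: doctor 1→shift A, doctor 2→shift H, doctor 3→shift F, doctor 4→shift E, doctor 5→shift B, doctor 6→shift D, doctor 7→shift G.
Every doctor is matched, so this matching saturates all of them.

Yes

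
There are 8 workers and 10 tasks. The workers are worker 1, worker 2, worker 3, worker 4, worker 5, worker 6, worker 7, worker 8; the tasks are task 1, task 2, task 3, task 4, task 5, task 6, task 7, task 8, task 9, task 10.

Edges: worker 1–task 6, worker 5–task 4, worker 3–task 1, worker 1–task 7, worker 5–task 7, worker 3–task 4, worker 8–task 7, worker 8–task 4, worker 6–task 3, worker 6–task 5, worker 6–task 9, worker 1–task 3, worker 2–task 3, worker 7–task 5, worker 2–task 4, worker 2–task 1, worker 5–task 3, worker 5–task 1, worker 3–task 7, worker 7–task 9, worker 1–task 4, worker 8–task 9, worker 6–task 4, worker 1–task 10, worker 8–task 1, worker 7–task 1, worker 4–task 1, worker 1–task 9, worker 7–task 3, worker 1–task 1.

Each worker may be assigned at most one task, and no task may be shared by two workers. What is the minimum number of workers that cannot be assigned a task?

A valid assignment of size 7: worker 1-task 10, worker 2-task 3, worker 3-task 4, worker 4-task 1, worker 5-task 7, worker 6-task 9, worker 7-task 5.
The set {worker 2, worker 3, worker 4, worker 5, worker 6, worker 7, worker 8} has only 6 neighbours ({task 1, task 3, task 4, task 5, task 7, task 9}), so by Hall's theorem at most 7 of the 8 workers can be matched.
That matches 7 of the 8, leaving 1 unmatched; no matching can do better.

1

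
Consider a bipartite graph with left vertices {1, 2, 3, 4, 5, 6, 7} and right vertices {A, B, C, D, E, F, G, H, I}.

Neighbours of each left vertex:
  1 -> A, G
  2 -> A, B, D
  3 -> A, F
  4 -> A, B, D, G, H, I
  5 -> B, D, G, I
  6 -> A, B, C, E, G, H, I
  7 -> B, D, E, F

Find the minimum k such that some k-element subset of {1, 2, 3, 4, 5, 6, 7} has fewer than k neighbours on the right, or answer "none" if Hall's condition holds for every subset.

none

A matching saturating every left vertex exists, for instance 1→A, 2→D, 3→F, 4→H, 5→G, 6→E, 7→B.
By Hall's marriage theorem, this means |N(S)| ≥ |S| for every subset S, so no violating subset exists.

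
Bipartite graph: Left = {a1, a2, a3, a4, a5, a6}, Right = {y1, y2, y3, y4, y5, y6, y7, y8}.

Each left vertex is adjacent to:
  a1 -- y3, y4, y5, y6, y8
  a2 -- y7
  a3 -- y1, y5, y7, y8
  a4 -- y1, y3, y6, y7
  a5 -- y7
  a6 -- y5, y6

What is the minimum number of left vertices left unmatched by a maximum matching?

1

One maximum matching: a1-y3, a2-y7, a3-y5, a4-y1, a6-y6.
The set {a2, a5} has only 1 neighbour ({y7}), so by Hall's theorem at most 5 of the 6 left vertices can be matched.
That matches 5 of the 6, leaving 1 unmatched; no matching can do better.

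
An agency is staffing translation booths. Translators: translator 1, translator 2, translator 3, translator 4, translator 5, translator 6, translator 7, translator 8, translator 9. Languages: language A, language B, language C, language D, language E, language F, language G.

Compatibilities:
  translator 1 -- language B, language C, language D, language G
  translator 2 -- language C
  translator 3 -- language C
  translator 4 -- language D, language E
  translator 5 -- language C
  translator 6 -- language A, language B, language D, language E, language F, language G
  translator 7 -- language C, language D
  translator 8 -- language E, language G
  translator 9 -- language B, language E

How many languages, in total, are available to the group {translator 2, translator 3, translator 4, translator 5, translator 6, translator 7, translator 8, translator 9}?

The union of neighbours of {translator 2, translator 3, translator 4, translator 5, translator 6, translator 7, translator 8, translator 9} is {language A, language B, language C, language D, language E, language F, language G}, which has 7 elements.
Since |N(S)| = 7 < |S| = 8, Hall's condition fails for this subset.

7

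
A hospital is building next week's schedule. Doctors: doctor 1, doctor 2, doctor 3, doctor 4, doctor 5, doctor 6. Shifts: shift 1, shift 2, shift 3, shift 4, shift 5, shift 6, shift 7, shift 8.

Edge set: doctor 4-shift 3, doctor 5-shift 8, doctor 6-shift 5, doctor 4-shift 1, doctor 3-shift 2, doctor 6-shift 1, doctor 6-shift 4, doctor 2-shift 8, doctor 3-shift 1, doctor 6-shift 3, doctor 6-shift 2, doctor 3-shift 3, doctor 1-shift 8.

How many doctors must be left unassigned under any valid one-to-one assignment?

A valid assignment of size 4: doctor 1–shift 8, doctor 3–shift 2, doctor 4–shift 3, doctor 6–shift 5.
The set {doctor 1, doctor 2, doctor 5} has only 1 neighbour ({shift 8}), so by Hall's theorem at most 4 of the 6 doctors can be matched.
That matches 4 of the 6, leaving 2 unmatched; no matching can do better.

2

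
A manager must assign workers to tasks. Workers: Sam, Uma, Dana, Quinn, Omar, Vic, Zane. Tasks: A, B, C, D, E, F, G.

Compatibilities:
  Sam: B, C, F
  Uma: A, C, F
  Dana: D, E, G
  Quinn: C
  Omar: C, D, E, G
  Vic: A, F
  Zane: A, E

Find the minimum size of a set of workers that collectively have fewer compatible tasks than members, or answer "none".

A matching saturating every worker exists, for instance Sam→B, Uma→A, Dana→G, Quinn→C, Omar→D, Vic→F, Zane→E.
By Hall's marriage theorem, this means |N(S)| ≥ |S| for every subset S, so no violating subset exists.

none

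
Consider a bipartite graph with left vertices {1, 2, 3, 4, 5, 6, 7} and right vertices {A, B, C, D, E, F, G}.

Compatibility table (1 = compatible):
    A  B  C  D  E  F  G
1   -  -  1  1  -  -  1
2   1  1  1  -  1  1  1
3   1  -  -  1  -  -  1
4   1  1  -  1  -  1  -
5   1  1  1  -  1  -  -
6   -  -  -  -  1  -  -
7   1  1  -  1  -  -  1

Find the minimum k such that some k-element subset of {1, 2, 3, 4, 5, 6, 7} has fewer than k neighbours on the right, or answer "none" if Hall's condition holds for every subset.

A matching saturating every left vertex exists, for instance 1→G, 2→A, 3→D, 4→F, 5→C, 6→E, 7→B.
By Hall's marriage theorem, this means |N(S)| ≥ |S| for every subset S, so no violating subset exists.

none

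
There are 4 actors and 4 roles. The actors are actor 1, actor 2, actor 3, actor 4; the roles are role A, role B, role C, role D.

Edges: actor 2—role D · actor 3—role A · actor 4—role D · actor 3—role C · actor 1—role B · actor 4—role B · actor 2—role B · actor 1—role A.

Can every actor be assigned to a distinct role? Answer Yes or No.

For example, pair actor 1-role A, actor 2-role B, actor 3-role C, actor 4-role D.
All 4 actors are covered.

Yes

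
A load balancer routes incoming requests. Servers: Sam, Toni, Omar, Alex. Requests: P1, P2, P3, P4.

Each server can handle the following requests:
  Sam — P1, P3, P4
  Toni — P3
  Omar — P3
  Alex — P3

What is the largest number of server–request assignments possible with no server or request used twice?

For example, pair Sam-P1, Toni-P3.
The set {Toni, Omar, Alex} has only 1 neighbour ({P3}), so by Hall's theorem at most 2 of the 4 servers can be matched.

2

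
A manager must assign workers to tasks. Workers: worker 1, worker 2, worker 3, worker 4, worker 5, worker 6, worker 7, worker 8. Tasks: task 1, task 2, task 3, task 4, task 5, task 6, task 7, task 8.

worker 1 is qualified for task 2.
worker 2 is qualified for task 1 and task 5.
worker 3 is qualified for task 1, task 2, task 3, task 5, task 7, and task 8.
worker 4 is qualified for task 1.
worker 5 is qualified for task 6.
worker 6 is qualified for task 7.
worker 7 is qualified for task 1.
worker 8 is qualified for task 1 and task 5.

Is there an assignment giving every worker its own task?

The set {worker 2, worker 4, worker 7, worker 8} has only 2 neighbours ({task 1, task 5}), so by Hall's theorem at most 6 of the 8 workers can be matched.
Hence no matching covers every worker.

No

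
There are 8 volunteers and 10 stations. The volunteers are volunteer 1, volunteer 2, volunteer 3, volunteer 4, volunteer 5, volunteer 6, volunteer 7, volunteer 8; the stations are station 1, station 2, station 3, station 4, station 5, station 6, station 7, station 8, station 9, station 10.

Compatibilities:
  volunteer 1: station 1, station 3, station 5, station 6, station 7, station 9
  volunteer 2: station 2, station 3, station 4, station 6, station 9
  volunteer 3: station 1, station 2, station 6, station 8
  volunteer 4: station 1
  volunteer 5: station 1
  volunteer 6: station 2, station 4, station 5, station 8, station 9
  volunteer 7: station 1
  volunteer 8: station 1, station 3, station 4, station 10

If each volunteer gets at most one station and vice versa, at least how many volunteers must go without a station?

One maximum matching: volunteer 1-station 7, volunteer 2-station 6, volunteer 3-station 8, volunteer 4-station 1, volunteer 6-station 2, volunteer 8-station 4.
The set {volunteer 4, volunteer 5, volunteer 7} has only 1 neighbour ({station 1}), so by Hall's theorem at most 6 of the 8 volunteers can be matched.
That matches 6 of the 8, leaving 2 unmatched; no matching can do better.

2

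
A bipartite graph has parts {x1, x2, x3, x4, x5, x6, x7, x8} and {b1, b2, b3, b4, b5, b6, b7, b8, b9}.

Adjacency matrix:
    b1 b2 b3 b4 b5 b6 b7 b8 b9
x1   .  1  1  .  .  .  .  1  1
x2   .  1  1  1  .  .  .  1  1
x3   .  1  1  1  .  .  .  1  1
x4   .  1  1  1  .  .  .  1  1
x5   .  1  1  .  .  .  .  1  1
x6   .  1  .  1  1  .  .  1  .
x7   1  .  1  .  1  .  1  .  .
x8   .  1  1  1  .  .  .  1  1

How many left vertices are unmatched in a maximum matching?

For example, pair x1→b8, x2→b9, x3→b2, x4→b4, x5→b3, x6→b5, x7→b7.
The set {x1, x2, x3, x4, x5, x8} has only 5 neighbours ({b2, b3, b4, b8, b9}), so by Hall's theorem at most 7 of the 8 left vertices can be matched.
That matches 7 of the 8, leaving 1 unmatched; no matching can do better.

1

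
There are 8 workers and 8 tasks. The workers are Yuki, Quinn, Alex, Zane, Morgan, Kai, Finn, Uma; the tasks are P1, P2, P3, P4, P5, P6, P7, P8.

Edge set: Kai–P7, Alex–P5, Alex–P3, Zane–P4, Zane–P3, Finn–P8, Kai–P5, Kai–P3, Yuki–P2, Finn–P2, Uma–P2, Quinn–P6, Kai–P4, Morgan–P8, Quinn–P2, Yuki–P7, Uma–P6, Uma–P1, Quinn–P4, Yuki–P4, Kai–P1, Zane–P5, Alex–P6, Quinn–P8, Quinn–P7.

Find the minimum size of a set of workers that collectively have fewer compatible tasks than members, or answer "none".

A matching saturating every worker exists, for instance Yuki→P4, Quinn→P7, Alex→P6, Zane→P5, Morgan→P8, Kai→P3, Finn→P2, Uma→P1.
By Hall's marriage theorem, this means |N(S)| ≥ |S| for every subset S, so no violating subset exists.

none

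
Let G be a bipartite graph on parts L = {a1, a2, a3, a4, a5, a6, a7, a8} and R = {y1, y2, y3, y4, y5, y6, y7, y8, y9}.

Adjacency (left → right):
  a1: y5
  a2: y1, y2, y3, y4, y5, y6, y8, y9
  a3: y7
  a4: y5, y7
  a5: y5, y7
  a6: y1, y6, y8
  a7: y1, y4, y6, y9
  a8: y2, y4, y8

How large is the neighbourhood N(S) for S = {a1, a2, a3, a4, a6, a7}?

9

The union of neighbours of {a1, a2, a3, a4, a6, a7} is {y1, y2, y3, y4, y5, y6, y7, y8, y9}, which has 9 elements.
Since |N(S)| = 9 ≥ |S| = 6, Hall's condition holds for this subset.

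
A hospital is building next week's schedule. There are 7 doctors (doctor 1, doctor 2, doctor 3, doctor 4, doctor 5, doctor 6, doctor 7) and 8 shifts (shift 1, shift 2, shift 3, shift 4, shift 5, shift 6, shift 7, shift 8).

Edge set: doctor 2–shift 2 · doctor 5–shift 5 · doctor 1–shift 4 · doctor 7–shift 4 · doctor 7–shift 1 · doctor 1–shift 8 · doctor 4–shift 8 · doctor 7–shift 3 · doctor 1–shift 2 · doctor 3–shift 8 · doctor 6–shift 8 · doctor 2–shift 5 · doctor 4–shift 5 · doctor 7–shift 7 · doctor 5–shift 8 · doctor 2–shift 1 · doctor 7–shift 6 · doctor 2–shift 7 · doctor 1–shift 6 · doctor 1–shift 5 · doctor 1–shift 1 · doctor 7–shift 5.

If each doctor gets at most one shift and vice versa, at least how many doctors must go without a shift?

2

A valid assignment of size 5: doctor 1–shift 6, doctor 2–shift 2, doctor 3–shift 8, doctor 4–shift 5, doctor 7–shift 7.
The set {doctor 3, doctor 4, doctor 5, doctor 6} has only 2 neighbours ({shift 5, shift 8}), so by Hall's theorem at most 5 of the 7 doctors can be matched.
That matches 5 of the 7, leaving 2 unmatched; no matching can do better.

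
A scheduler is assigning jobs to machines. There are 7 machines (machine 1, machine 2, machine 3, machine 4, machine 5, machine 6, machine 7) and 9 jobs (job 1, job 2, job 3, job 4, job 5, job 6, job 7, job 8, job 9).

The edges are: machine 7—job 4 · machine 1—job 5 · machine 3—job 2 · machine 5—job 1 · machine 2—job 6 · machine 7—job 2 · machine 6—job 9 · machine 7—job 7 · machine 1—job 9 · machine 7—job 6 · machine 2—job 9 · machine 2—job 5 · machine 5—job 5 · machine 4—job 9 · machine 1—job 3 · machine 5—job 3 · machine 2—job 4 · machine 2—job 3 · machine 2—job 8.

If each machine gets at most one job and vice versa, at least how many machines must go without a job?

1

For example, pair machine 1–job 5, machine 2–job 4, machine 3–job 2, machine 4–job 9, machine 5–job 3, machine 7–job 6.
The set {machine 4, machine 6} has only 1 neighbour ({job 9}), so by Hall's theorem at most 6 of the 7 machines can be matched.
That matches 6 of the 7, leaving 1 unmatched; no matching can do better.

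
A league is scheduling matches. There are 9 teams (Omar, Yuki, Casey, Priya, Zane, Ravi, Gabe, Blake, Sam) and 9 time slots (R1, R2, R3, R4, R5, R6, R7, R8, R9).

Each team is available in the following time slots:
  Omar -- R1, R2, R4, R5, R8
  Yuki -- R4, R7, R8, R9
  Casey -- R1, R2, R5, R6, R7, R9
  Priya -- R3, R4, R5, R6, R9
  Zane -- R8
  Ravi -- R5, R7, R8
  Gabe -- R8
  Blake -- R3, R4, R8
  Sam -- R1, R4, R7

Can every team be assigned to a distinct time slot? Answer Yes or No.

The set {Zane, Gabe} has only 1 neighbour ({R8}), so by Hall's theorem at most 8 of the 9 teams can be matched.
Hence no matching covers every team.

No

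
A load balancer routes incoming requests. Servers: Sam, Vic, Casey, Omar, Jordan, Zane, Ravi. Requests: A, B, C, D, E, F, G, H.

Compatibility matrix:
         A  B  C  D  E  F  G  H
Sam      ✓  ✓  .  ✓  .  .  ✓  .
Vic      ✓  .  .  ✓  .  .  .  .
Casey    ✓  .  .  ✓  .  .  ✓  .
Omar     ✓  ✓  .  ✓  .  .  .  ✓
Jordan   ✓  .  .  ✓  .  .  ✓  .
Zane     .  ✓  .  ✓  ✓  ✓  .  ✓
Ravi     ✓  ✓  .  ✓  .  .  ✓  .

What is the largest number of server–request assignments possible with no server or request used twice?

6

One maximum matching: Sam-B, Vic-A, Casey-D, Omar-H, Jordan-G, Zane-E.
The set {Sam, Vic, Casey, Jordan, Ravi} has only 4 neighbours ({A, B, D, G}), so by Hall's theorem at most 6 of the 7 servers can be matched.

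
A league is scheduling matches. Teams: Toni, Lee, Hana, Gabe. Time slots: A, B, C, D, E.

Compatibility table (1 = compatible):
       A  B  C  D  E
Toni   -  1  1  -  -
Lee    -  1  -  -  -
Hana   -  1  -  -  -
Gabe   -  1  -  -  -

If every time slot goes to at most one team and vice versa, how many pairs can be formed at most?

2

One maximum matching: Toni→C, Lee→B.
The set {Lee, Hana, Gabe} has only 1 neighbour ({B}), so by Hall's theorem at most 2 of the 4 teams can be matched.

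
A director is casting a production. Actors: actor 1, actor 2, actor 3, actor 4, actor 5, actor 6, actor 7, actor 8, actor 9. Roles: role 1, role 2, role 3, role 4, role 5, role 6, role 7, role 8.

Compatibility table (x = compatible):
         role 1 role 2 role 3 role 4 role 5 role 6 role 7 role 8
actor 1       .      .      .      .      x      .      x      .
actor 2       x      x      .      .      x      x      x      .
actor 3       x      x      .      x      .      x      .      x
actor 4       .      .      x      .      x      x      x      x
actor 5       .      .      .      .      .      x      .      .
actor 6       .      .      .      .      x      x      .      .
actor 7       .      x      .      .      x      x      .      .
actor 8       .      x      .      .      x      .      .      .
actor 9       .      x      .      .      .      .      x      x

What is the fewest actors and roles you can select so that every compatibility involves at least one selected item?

8

The 8 edges actor 1–role 7, actor 2–role 1, actor 3–role 4, actor 4–role 3, actor 5–role 6, actor 6–role 5, actor 7–role 2, actor 9–role 8 form a matching, so any vertex cover needs at least 8 vertices (one per matched edge).
Conversely {actor 1, actor 2, actor 3, actor 4, actor 9, role 2, role 5, role 6} meets every edge and has exactly 8 vertices, so 8 is optimal.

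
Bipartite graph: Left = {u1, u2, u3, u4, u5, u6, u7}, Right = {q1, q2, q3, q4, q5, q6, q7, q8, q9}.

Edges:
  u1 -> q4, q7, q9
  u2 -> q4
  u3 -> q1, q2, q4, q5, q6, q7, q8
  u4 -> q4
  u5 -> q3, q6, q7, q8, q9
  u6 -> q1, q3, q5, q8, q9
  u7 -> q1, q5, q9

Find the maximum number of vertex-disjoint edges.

6

One maximum matching: u1–q7, u2–q4, u3–q1, u5–q6, u6–q9, u7–q5.
The set {u2, u4} has only 1 neighbour ({q4}), so by Hall's theorem at most 6 of the 7 left vertices can be matched.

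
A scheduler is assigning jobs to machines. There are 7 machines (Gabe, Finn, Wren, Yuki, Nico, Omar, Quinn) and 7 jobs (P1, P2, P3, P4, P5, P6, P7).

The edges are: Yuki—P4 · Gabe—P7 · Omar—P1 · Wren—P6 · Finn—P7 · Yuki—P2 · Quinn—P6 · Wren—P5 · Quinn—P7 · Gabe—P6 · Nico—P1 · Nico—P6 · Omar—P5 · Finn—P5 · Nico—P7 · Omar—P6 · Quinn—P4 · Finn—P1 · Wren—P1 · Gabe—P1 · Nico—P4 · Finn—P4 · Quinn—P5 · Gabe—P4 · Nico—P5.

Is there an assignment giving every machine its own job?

The set {Gabe, Finn, Wren, Nico, Omar, Quinn} has only 5 neighbours ({P1, P4, P5, P6, P7}), so by Hall's theorem at most 6 of the 7 machines can be matched.
Hence no matching covers every machine.

No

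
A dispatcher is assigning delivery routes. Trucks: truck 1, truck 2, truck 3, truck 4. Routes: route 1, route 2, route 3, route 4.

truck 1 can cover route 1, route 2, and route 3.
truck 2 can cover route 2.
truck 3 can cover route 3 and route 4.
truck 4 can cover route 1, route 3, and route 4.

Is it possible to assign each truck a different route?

One maximum matching: truck 1–route 1, truck 2–route 2, truck 3–route 3, truck 4–route 4.
All 4 trucks are covered.

Yes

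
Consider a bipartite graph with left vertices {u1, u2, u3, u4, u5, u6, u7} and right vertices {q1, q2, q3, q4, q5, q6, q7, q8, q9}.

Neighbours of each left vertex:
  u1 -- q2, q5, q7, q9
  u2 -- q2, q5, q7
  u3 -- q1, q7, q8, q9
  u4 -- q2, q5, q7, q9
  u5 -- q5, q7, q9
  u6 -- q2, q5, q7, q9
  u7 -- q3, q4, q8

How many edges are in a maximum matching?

One maximum matching: u1-q2, u2-q7, u3-q1, u4-q9, u5-q5, u7-q8.
The set {u1, u2, u4, u5, u6} has only 4 neighbours ({q2, q5, q7, q9}), so by Hall's theorem at most 6 of the 7 left vertices can be matched.

6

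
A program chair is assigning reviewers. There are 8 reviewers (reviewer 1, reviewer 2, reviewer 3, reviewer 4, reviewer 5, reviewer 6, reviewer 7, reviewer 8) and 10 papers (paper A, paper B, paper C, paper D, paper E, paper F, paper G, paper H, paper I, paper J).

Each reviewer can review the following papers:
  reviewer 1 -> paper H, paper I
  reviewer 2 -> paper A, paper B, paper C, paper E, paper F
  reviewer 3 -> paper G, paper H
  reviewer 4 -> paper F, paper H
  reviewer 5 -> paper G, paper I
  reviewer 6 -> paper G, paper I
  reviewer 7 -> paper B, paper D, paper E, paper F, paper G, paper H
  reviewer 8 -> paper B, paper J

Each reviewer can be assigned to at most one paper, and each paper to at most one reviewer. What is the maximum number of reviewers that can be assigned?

For example, pair reviewer 1–paper H, reviewer 2–paper C, reviewer 3–paper G, reviewer 4–paper F, reviewer 5–paper I, reviewer 7–paper E, reviewer 8–paper B.
The set {reviewer 1, reviewer 3, reviewer 5, reviewer 6} has only 3 neighbours ({paper G, paper H, paper I}), so by Hall's theorem at most 7 of the 8 reviewers can be matched.

7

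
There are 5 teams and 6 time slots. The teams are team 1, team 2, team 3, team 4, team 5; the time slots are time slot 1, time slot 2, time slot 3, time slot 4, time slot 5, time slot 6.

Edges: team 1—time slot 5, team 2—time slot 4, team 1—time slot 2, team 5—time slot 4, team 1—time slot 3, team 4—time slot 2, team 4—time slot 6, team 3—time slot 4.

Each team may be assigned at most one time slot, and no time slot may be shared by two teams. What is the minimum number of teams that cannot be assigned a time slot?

One maximum matching: team 1–time slot 3, team 2–time slot 4, team 4–time slot 2.
The set {team 2, team 3, team 5} has only 1 neighbour ({time slot 4}), so by Hall's theorem at most 3 of the 5 teams can be matched.
That matches 3 of the 5, leaving 2 unmatched; no matching can do better.

2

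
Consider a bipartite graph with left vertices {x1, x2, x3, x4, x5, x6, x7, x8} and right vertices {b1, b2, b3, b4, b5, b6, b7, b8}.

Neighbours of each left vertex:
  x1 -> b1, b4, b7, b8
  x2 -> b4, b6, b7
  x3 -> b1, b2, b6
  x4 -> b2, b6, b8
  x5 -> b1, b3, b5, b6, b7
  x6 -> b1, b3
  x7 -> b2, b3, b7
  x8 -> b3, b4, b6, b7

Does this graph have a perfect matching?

One maximum matching: x1–b8, x2–b4, x3–b2, x4–b6, x5–b5, x6–b1, x7–b7, x8–b3.
All 8 left vertices are covered.

Yes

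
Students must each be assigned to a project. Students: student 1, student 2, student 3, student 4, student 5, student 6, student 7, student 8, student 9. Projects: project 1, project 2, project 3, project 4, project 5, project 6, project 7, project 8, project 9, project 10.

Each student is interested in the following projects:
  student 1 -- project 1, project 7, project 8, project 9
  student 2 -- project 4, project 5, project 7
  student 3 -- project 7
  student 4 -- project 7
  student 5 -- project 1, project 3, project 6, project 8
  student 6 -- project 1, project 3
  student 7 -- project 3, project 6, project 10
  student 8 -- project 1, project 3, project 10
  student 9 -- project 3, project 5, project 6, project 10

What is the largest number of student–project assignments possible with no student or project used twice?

8

One maximum matching: student 1→project 9, student 2→project 4, student 3→project 7, student 5→project 8, student 6→project 1, student 7→project 6, student 8→project 10, student 9→project 3.
The set {student 3, student 4} has only 1 neighbour ({project 7}), so by Hall's theorem at most 8 of the 9 students can be matched.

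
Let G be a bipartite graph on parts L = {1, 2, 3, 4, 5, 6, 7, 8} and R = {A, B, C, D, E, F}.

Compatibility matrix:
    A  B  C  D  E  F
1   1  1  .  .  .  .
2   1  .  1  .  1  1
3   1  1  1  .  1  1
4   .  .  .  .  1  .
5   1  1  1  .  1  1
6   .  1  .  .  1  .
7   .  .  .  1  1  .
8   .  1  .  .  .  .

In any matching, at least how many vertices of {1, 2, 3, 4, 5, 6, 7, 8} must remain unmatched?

One maximum matching: 1-B, 2-C, 3-F, 4-E, 5-A, 7-D.
The set {1, 2, 3, 4, 5, 6, 8} has only 5 neighbours ({A, B, C, E, F}), so by Hall's theorem at most 6 of the 8 left vertices can be matched.
That matches 6 of the 8, leaving 2 unmatched; no matching can do better.

2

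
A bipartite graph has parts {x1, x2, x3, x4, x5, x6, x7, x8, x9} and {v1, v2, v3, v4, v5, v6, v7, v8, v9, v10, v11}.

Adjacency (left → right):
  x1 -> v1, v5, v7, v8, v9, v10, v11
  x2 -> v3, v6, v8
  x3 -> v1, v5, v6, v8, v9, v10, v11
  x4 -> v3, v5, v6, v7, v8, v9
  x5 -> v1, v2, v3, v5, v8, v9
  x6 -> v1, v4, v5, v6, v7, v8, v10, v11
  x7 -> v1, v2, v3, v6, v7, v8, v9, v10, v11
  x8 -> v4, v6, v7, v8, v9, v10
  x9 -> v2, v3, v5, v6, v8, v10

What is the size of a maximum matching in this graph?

A valid assignment of size 9: x1-v5, x2-v3, x3-v11, x4-v9, x5-v1, x6-v8, x7-v2, x8-v6, x9-v10.
All 9 left vertices are matched, so no larger matching exists.

9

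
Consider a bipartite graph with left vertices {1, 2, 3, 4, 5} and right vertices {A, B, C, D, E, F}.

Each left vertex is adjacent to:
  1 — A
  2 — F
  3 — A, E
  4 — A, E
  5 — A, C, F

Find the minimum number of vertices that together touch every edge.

{2, 5, A, E} is a vertex cover of size 4: every edge has an endpoint in this set.
No smaller cover exists because 1–A, 2–F, 3–E, 5–C is a matching of size 4, and a cover must include an endpoint of each of these disjoint edges (König's theorem).

4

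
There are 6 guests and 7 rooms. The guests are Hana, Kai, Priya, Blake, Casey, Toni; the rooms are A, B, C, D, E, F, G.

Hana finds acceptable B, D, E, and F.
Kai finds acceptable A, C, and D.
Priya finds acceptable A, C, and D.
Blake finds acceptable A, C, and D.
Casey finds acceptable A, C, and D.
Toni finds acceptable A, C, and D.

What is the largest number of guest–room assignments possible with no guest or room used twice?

A valid assignment of size 4: Hana-B, Kai-A, Priya-D, Blake-C.
The set {Kai, Priya, Blake, Casey, Toni} has only 3 neighbours ({A, C, D}), so by Hall's theorem at most 4 of the 6 guests can be matched.

4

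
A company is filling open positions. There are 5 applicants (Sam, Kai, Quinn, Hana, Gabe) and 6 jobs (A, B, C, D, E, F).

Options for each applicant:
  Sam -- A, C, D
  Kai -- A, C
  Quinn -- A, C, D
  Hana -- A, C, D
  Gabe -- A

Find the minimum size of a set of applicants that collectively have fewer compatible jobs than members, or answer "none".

Take S = {Sam, Kai, Quinn, Hana}. Its neighbourhood is {A, C, D}, so |N(S)| = 3 < |S| = 4.
Every subset of size less than 4 has at least as many neighbours as members, so 4 is the minimum.

4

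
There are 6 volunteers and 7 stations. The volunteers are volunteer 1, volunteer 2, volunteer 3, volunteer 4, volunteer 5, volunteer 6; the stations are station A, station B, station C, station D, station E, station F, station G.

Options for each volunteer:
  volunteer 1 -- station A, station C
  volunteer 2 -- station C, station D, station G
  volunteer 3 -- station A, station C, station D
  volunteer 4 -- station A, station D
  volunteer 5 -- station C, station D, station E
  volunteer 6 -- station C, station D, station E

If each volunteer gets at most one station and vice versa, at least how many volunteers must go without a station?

A valid assignment of size 5: volunteer 1-station C, volunteer 2-station G, volunteer 3-station D, volunteer 4-station A, volunteer 5-station E.
The set {volunteer 1, volunteer 3, volunteer 4, volunteer 5, volunteer 6} has only 4 neighbours ({station A, station C, station D, station E}), so by Hall's theorem at most 5 of the 6 volunteers can be matched.
That matches 5 of the 6, leaving 1 unmatched; no matching can do better.

1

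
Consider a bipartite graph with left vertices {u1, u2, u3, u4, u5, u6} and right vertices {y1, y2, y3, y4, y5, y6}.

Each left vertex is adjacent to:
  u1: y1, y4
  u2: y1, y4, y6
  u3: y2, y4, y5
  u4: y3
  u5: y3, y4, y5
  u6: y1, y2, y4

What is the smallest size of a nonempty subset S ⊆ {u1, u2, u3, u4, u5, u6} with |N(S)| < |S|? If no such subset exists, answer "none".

none

A matching saturating every left vertex exists, for instance u1→y4, u2→y6, u3→y2, u4→y3, u5→y5, u6→y1.
By Hall's marriage theorem, this means |N(S)| ≥ |S| for every subset S, so no violating subset exists.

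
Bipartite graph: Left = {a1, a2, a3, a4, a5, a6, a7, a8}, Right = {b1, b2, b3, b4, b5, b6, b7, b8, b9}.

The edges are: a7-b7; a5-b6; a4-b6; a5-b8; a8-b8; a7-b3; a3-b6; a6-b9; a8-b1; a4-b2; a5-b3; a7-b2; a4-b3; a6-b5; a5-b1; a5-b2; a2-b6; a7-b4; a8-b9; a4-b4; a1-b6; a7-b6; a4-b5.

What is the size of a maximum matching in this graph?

6

A valid assignment of size 6: a1–b6, a4–b4, a5–b1, a6–b5, a7–b7, a8–b8.
The set {a1, a2, a3} has only 1 neighbour ({b6}), so by Hall's theorem at most 6 of the 8 left vertices can be matched.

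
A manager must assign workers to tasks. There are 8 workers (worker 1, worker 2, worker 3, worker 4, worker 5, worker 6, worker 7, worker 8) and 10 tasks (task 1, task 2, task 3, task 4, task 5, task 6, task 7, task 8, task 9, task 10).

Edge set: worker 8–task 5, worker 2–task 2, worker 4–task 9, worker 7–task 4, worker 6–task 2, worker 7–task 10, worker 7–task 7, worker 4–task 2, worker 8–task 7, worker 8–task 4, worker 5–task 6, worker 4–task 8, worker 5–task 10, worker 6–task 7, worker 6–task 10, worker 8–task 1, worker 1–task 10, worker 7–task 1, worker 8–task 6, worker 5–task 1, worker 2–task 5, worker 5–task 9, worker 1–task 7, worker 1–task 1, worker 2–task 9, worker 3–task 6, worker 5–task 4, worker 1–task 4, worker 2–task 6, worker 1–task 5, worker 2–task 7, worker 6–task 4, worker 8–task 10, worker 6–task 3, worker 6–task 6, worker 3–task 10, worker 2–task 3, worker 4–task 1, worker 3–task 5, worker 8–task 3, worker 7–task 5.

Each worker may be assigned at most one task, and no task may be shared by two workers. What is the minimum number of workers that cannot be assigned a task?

For example, pair worker 1–task 10, worker 2–task 5, worker 3–task 6, worker 4–task 2, worker 5–task 9, worker 6–task 7, worker 7–task 1, worker 8–task 4.
This saturates every worker, so 8 is the maximum.
That matches 8 of the 8, leaving 0 unmatched; no matching can do better.

0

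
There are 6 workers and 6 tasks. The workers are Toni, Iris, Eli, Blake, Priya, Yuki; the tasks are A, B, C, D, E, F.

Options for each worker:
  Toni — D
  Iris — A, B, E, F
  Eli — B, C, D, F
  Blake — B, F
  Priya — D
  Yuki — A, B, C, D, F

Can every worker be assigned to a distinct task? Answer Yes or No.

The set {Toni, Priya} has only 1 neighbour ({D}), so by Hall's theorem at most 5 of the 6 workers can be matched.
Hence no matching covers every worker.

No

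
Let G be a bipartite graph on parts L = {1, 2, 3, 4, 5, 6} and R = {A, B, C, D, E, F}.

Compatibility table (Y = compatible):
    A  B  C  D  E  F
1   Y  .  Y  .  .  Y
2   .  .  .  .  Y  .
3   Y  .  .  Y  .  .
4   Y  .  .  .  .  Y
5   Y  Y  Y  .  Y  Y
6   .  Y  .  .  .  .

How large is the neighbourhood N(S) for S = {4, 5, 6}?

5

The union of neighbours of {4, 5, 6} is {A, B, C, E, F}, which has 5 elements.
Since |N(S)| = 5 ≥ |S| = 3, Hall's condition holds for this subset.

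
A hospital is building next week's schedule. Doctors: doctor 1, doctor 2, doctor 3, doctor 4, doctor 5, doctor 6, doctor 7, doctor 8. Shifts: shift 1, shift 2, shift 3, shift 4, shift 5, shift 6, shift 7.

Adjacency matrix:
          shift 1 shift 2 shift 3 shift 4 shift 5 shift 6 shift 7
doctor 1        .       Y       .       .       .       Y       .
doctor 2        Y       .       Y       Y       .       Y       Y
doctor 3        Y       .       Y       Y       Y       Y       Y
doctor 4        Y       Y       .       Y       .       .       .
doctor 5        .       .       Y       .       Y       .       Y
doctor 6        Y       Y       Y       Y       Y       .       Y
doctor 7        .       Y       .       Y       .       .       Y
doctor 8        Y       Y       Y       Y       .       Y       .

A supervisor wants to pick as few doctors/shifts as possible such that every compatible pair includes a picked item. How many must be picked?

{shift 1, shift 2, shift 3, shift 4, shift 5, shift 6, shift 7} is a vertex cover of size 7: every edge has an endpoint in this set.
No smaller cover exists because doctor 1–shift 6, doctor 2–shift 7, doctor 3–shift 5, doctor 4–shift 2, doctor 5–shift 3, doctor 6–shift 1, doctor 7–shift 4 is a matching of size 7, and a cover must include an endpoint of each of these disjoint edges (König's theorem).

7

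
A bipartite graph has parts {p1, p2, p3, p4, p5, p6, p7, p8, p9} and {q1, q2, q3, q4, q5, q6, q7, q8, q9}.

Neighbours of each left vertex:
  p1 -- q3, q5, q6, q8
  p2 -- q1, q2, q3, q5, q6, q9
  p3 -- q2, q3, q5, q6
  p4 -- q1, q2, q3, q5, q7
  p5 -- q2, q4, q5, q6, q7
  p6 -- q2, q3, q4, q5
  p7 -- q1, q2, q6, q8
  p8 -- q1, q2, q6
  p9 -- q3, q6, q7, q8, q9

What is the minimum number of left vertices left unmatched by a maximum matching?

0

One maximum matching: p1–q5, p2–q6, p3–q3, p4–q1, p5–q7, p6–q4, p7–q8, p8–q2, p9–q9.
All 9 left vertices are matched, so no larger matching exists.
That matches 9 of the 9, leaving 0 unmatched; no matching can do better.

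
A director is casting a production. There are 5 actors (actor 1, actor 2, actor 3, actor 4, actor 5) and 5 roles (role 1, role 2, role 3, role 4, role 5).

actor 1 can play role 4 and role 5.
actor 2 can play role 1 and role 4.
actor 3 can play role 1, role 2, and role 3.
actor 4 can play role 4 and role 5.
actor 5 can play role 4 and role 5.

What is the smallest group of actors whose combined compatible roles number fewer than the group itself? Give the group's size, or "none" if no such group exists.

Take S = {actor 1, actor 4, actor 5}. Its neighbourhood is {role 4, role 5}, so |N(S)| = 2 < |S| = 3.
Every subset of size less than 3 has at least as many neighbours as members, so 3 is the minimum.

3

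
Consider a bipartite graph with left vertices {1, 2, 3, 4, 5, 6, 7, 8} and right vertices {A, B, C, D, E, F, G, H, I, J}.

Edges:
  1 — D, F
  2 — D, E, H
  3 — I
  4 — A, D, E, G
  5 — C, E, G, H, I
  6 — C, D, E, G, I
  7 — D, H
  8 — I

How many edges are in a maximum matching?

For example, pair 1-F, 2-H, 3-I, 4-E, 5-G, 6-C, 7-D.
The set {3, 8} has only 1 neighbour ({I}), so by Hall's theorem at most 7 of the 8 left vertices can be matched.

7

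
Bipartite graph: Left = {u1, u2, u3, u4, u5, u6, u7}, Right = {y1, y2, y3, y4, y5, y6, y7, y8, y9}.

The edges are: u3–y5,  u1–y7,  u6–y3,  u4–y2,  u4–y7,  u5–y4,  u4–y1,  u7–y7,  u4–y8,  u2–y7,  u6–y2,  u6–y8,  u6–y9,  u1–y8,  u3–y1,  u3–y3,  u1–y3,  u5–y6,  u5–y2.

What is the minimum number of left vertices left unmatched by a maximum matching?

1

One maximum matching: u1-y8, u2-y7, u3-y1, u4-y2, u5-y6, u6-y3.
The set {u2, u7} has only 1 neighbour ({y7}), so by Hall's theorem at most 6 of the 7 left vertices can be matched.
That matches 6 of the 7, leaving 1 unmatched; no matching can do better.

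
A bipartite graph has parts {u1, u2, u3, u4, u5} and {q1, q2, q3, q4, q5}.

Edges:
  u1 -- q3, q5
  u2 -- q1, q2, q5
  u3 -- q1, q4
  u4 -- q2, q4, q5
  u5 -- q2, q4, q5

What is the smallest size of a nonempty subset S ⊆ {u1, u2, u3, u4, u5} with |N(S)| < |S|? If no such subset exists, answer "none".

A matching saturating every left vertex exists, for instance u1→q3, u2→q1, u3→q4, u4→q5, u5→q2.
By Hall's marriage theorem, this means |N(S)| ≥ |S| for every subset S, so no violating subset exists.

none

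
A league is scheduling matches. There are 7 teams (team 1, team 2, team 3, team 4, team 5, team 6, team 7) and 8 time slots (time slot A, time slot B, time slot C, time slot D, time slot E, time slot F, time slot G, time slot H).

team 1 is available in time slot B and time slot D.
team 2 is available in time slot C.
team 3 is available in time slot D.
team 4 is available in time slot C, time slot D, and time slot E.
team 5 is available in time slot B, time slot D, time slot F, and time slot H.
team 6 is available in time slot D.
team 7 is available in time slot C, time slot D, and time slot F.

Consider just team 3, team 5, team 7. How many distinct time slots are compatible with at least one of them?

5

The union of neighbours of {team 3, team 5, team 7} is {time slot B, time slot C, time slot D, time slot F, time slot H}, which has 5 elements.
Since |N(S)| = 5 ≥ |S| = 3, Hall's condition holds for this subset.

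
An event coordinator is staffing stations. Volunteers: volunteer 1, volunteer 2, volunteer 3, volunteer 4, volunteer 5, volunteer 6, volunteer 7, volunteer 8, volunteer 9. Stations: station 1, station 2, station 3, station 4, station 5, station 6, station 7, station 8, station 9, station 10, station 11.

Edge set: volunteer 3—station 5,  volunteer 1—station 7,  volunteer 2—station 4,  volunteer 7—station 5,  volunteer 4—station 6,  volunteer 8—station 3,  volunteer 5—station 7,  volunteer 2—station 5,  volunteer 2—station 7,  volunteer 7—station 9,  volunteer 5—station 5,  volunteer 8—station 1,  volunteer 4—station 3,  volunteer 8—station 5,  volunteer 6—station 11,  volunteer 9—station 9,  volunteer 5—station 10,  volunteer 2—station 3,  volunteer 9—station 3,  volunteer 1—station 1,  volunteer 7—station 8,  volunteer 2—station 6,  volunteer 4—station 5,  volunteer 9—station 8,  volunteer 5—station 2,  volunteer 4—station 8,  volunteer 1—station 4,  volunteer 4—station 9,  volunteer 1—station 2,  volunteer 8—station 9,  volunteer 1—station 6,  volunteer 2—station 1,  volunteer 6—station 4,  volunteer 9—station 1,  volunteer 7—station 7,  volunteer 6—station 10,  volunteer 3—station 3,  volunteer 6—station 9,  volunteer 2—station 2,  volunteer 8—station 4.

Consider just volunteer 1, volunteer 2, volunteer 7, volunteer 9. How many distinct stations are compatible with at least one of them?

9

The union of neighbours of {volunteer 1, volunteer 2, volunteer 7, volunteer 9} is {station 1, station 2, station 3, station 4, station 5, station 6, station 7, station 8, station 9}, which has 9 elements.
Since |N(S)| = 9 ≥ |S| = 4, Hall's condition holds for this subset.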